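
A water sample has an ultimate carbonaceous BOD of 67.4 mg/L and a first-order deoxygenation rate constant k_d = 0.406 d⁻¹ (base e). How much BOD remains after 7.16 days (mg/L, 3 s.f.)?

L_t = L₀ e^(−k_d t) = 67.4 × e^(−0.406×7.16) = 67.4 × 0.05464 = 3.683 mg/L.

L ≈ 3.68 mg/L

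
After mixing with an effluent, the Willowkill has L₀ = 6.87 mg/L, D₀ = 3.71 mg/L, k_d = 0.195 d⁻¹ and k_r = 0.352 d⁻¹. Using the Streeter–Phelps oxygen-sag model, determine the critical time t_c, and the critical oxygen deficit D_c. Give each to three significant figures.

At the critical point dD/dt = 0, so k_d L₀ e^(−k_d t) = k_r D. Substituting D(t) from the Streeter–Phelps equation and solving for t gives
t_c = ln[(k_r/k_d)(1 − D₀(k_r−k_d)/(k_d L₀))] / (k_r−k_d).
Here k_r−k_d = 0.1570 d⁻¹ and 1 − D₀(k_r−k_d)/(k_d L₀) = 1 − 3.71×0.1570/(0.195×6.87) = 0.5652, so
t_c = ln(1.805 × 0.5652) / 0.1570 = 0.02007 / 0.1570 = 0.1278 d.
D_c = (k_d/k_r) L₀ e^(−k_d t_c) = (0.195/0.352) × 6.87 × e^(−0.195×0.1278) = 0.5540 × 6.87 × 0.9754 = 3.712 mg/L.

t_c ≈ 0.128 d; D_c ≈ 3.71 mg/L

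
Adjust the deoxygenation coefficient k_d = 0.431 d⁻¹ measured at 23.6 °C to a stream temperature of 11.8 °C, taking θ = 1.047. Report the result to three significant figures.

k_d(T₂) = k_d(T₁) · θ^(T₂−T₁) = 0.431 × 1.047^(11.8−23.6)
= 0.431 × 1.047^-11.8 = 0.431 × 0.5816 = 0.2507 d⁻¹.

k_d ≈ 0.251 d⁻¹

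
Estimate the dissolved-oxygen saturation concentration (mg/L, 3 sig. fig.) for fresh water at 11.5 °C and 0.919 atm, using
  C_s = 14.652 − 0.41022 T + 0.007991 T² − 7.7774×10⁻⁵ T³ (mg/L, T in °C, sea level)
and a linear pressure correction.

C_s ≈ 9.99 mg/L

At sea level: C_s = 14.652 − 0.41022×11.5 + 0.007991×11.5² − 7.7774×10⁻⁵×11.5³ = 10.87 mg/L.
Pressure correction: C_s' = 10.87 × 0.919 = 9.992 mg/L.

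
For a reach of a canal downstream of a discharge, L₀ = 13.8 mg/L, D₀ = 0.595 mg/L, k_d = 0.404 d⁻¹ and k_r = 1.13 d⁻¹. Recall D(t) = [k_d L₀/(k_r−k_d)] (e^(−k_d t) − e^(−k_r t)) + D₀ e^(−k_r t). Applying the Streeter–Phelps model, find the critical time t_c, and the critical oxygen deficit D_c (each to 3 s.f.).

With k_r/k_d = 2.797 and 1 − D₀(k_r−k_d)/(k_d L₀) = 0.9225,
t_c = ln(2.797 × 0.9225) / (1.13 − 0.404) = ln(2.580) / 0.7260 = 0.9479/0.7260 = 1.306 d.
D_c = (k_d/k_r) L₀ e^(−k_d t_c) = (0.404/1.13) × 13.8 × e^(−0.404×1.306) = 0.3575 × 13.8 × 0.5901 = 2.911 mg/L.

t_c ≈ 1.31 d; D_c ≈ 2.91 mg/L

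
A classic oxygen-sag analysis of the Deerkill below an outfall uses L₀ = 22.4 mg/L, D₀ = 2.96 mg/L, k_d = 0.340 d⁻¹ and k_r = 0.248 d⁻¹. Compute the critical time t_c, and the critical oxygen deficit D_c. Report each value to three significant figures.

t_c ≈ 3.05 d; D_c ≈ 10.9 mg/L

At the critical point dD/dt = 0, so k_d L₀ e^(−k_d t) = k_r D. Substituting D(t) from the Streeter–Phelps equation and solving for t gives
t_c = ln[(k_r/k_d)(1 − D₀(k_r−k_d)/(k_d L₀))] / (k_r−k_d).
Here k_r−k_d = -0.09200 d⁻¹ and 1 − D₀(k_r−k_d)/(k_d L₀) = 1 − 2.96×-0.09200/(0.340×22.4) = 1.036, so
t_c = ln(0.7294 × 1.036) / -0.09200 = -0.2804 / -0.09200 = 3.048 d.
D_c = (k_d/k_r) L₀ e^(−k_d t_c) = (0.340/0.248) × 22.4 × e^(−0.340×3.048) = 1.371 × 22.4 × 0.3548 = 10.90 mg/L.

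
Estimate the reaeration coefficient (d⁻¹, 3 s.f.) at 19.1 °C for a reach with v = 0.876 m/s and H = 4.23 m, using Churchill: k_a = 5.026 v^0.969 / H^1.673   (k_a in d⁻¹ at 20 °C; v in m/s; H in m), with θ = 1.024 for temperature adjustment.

k_a(20) = 5.026 × 0.876^0.969 / 4.23^1.673 = 5.026 × 0.8796 / 11.17 = 0.3960 d⁻¹.
k_a(19.1) = 0.3960 × 1.024^(19.1−20) = 0.3960 × 0.9789 = 0.3876 d⁻¹.

k_a ≈ 0.388 d⁻¹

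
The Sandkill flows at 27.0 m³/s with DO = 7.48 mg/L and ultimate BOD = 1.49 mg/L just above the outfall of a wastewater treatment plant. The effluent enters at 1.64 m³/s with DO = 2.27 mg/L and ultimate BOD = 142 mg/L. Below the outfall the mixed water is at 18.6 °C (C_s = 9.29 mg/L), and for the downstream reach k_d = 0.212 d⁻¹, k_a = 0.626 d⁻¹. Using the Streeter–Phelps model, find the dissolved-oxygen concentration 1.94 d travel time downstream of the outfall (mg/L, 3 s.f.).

DO ≈ 6.88 mg/L

Mixed DO = (27.0×7.48 + 1.64×2.27)/(27.0+1.64) = 205.7/28.64 = 7.182 mg/L.
Mixed L₀ = (27.0×1.49 + 1.64×142)/(28.64) = 273.1/28.64 = 9.536 mg/L.
Initial deficit D₀ = C_s − DO₀ = 9.29 − 7.182 = 2.108 mg/L.
D(1.94) = [0.212×9.536/(0.626−0.212)](e^(−0.212×1.94) − e^(−0.626×1.94)) + 2.108 e^(−0.626×1.94)
= 4.883 × (0.6628 − 0.2969) + 2.108 × 0.2969 = 2.413 mg/L.
DO = 9.29 − 2.413 = 6.877 mg/L.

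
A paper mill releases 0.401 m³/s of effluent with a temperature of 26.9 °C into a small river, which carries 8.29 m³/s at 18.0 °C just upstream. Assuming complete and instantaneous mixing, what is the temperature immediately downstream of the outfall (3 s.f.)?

18.4 °C

Flow-weighted mixing: C = (Q_r C_r + Q_w C_w)/(Q_r + Q_w)
= (8.29×18.0 + 0.401×26.9)/(8.29 + 0.401) = 160.0/8.691 = 18.41 °C.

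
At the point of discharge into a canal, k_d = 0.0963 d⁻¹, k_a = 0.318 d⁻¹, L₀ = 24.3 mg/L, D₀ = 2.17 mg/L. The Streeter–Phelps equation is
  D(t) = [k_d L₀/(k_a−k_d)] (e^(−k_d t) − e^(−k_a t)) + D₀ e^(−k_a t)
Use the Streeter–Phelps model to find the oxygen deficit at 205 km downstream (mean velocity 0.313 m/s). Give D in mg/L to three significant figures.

D ≈ 4.33 mg/L

Travel time t = x/v = 205 km / (0.313 m/s) = 205000 m / 0.313 m/s = 655000 s = 7.580 d.
k_d L₀/(k_a−k_d) = 0.0963×24.3/(0.318−0.0963) = 2.340/0.2217 = 10.56 mg/L.
e^(−k_d t) = e^(−0.0963×7.580) = 0.4819; e^(−k_a t) = e^(−0.318×7.580) = 0.08976.
D = 10.56 × (0.4819 − 0.08976) + 2.17 × 0.08976 = 4.139 + 0.1948 = 4.334 mg/L.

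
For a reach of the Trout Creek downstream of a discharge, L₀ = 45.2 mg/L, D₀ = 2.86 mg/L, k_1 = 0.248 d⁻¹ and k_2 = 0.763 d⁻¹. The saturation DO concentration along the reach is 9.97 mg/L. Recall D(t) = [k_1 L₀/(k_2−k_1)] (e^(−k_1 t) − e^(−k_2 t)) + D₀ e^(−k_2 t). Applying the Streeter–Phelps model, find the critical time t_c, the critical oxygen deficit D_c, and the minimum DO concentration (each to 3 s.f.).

At the critical point dD/dt = 0, so k_1 L₀ e^(−k_1 t) = k_2 D. Substituting D(t) from the Streeter–Phelps equation and solving for t gives
t_c = ln[(k_2/k_1)(1 − D₀(k_2−k_1)/(k_1 L₀))] / (k_2−k_1).
Here k_2−k_1 = 0.5150 d⁻¹ and 1 − D₀(k_2−k_1)/(k_1 L₀) = 1 − 2.86×0.5150/(0.248×45.2) = 0.8686, so
t_c = ln(3.077 × 0.8686) / 0.5150 = 0.9830 / 0.5150 = 1.909 d.
D_c = (k_1/k_2) L₀ e^(−k_1 t_c) = (0.248/0.763) × 45.2 × e^(−0.248×1.909) = 0.3250 × 45.2 × 0.6229 = 9.152 mg/L.
Minimum DO = C_s − D_c = 9.97 − 9.152 = 0.8185 mg/L.

t_c ≈ 1.91 d; D_c ≈ 9.15 mg/L; min DO ≈ 0.818 mg/L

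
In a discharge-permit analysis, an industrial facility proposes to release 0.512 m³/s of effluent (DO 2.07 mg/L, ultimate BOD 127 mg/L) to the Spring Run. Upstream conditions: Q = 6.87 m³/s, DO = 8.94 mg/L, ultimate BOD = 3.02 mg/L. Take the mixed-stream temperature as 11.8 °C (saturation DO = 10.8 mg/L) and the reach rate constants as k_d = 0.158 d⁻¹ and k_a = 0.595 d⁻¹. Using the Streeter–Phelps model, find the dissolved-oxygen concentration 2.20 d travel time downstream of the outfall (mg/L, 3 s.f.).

Mixed DO = (6.87×8.94 + 0.512×2.07)/(6.87+0.512) = 62.48/7.382 = 8.464 mg/L.
Mixed L₀ = (6.87×3.02 + 0.512×127)/(7.382) = 85.77/7.382 = 11.62 mg/L.
Initial deficit D₀ = C_s − DO₀ = 10.8 − 8.464 = 2.336 mg/L.
D(2.20) = [0.158×11.62/(0.595−0.158)](e^(−0.158×2.20) − e^(−0.595×2.20)) + 2.336 e^(−0.595×2.20)
= 4.201 × (0.7064 − 0.2701) + 2.336 × 0.2701 = 2.464 mg/L.
DO = 10.8 − 2.464 = 8.336 mg/L.

DO ≈ 8.34 mg/L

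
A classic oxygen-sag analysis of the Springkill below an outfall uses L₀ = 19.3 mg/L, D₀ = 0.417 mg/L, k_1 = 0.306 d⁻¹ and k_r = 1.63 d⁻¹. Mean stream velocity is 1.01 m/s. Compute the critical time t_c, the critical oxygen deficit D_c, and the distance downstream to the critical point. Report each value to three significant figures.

t_c ≈ 1.19 d; D_c ≈ 2.52 mg/L; x_c ≈ 104 km

With k_r/k_1 = 5.327 and 1 − D₀(k_r−k_1)/(k_1 L₀) = 0.9065,
t_c = ln(5.327 × 0.9065) / (1.63 − 0.306) = ln(4.829) / 1.324 = 1.575/1.324 = 1.189 d.
D_c = (k_1/k_r) L₀ e^(−k_1 t_c) = (0.306/1.63) × 19.3 × e^(−0.306×1.189) = 0.1877 × 19.3 × 0.6949 = 2.518 mg/L.
x_c = v t_c = 1.01 m/s × 1.189 d × 86400 s/d = 103800 m ≈ 104 km.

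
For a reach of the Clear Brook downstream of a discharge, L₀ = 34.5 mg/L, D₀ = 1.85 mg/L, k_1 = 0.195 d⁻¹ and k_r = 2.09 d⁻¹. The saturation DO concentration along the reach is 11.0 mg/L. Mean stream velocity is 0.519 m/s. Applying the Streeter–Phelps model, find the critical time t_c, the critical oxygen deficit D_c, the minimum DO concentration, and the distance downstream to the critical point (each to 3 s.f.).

t_c = [1/(k_r−k_1)] ln[(k_r/k_1)(1 − D₀(k_r−k_1)/(k_1 L₀))]
= [1/(2.09−0.195)] ln[(2.09/0.195)(1 − 1.85×1.895/(0.195×34.5))]
= (1/1.895) ln[10.72 × 0.4789] = 0.5277 × ln(5.133) = 0.5277 × 1.636 = 0.8631 d.
L(t_c) = L₀ e^(−k_1 t_c) = 34.5 × 0.8451 = 29.16 mg/L, and at the critical point k_r D_c = k_1 L, so D_c = (0.195/2.09) × 29.16 = 2.720 mg/L.
Minimum DO = C_s − D_c = 11.0 − 2.720 = 8.280 mg/L.
x_c = v t_c = 0.519 m/s × 0.8631 d × 86400 s/d = 38700 m ≈ 38.7 km.

t_c ≈ 0.863 d; D_c ≈ 2.72 mg/L; min DO ≈ 8.28 mg/L; x_c ≈ 38.7 km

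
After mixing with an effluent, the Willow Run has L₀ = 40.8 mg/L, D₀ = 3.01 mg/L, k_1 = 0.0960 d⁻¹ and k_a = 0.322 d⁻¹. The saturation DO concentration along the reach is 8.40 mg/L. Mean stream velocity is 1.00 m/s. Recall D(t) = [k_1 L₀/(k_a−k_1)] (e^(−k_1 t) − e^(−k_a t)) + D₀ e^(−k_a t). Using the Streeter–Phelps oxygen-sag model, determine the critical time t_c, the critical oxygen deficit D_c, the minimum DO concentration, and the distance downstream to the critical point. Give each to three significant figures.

At the critical point dD/dt = 0, so k_1 L₀ e^(−k_1 t) = k_a D. Substituting D(t) from the Streeter–Phelps equation and solving for t gives
t_c = ln[(k_a/k_1)(1 − D₀(k_a−k_1)/(k_1 L₀))] / (k_a−k_1).
Here k_a−k_1 = 0.2260 d⁻¹ and 1 − D₀(k_a−k_1)/(k_1 L₀) = 1 − 3.01×0.2260/(0.0960×40.8) = 0.8263, so
t_c = ln(3.354 × 0.8263) / 0.2260 = 1.019 / 0.2260 = 4.511 d.
D_c = (k_1/k_a) L₀ e^(−k_1 t_c) = (0.0960/0.322) × 40.8 × e^(−0.0960×4.511) = 0.2981 × 40.8 × 0.6485 = 7.889 mg/L.
Minimum DO = C_s − D_c = 8.40 − 7.889 = 0.5112 mg/L.
x_c = v t_c = 1.00 m/s × 4.511 d × 86400 s/d = 389700 m ≈ 390 km.

t_c ≈ 4.51 d; D_c ≈ 7.89 mg/L; min DO ≈ 0.511 mg/L; x_c ≈ 390 km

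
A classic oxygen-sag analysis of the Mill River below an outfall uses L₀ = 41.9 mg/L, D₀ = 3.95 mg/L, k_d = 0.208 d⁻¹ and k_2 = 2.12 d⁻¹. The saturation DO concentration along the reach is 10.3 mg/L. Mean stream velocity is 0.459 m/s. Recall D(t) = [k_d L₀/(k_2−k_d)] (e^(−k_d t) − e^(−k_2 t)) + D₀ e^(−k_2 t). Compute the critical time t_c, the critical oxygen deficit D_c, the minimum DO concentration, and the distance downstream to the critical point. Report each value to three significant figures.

t_c ≈ 0.161 d; D_c ≈ 3.98 mg/L; min DO ≈ 6.32 mg/L; x_c ≈ 6.38 km

With k_2/k_d = 10.19 and 1 − D₀(k_2−k_d)/(k_d L₀) = 0.1334,
t_c = ln(10.19 × 0.1334) / (2.12 − 0.208) = ln(1.360) / 1.912 = 0.3074/1.912 = 0.1608 d.
L(t_c) = L₀ e^(−k_d t_c) = 41.9 × 0.9671 = 40.52 mg/L, and at the critical point k_2 D_c = k_d L, so D_c = (0.208/2.12) × 40.52 = 3.976 mg/L.
Minimum DO = C_s − D_c = 10.3 − 3.976 = 6.324 mg/L.
x_c = v t_c = 0.459 m/s × 0.1608 d × 86400 s/d = 6376 m ≈ 6.38 km.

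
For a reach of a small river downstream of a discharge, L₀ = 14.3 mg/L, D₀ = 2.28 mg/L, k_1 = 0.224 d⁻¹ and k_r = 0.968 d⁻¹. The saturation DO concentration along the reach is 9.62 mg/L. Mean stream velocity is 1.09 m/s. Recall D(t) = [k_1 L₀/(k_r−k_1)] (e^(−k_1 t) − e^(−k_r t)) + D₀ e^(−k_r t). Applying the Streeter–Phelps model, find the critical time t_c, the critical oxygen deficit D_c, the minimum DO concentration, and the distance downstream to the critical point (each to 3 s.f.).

t_c ≈ 0.954 d; D_c ≈ 2.67 mg/L; min DO ≈ 6.95 mg/L; x_c ≈ 89.8 km

At the critical point dD/dt = 0, so k_1 L₀ e^(−k_1 t) = k_r D. Substituting D(t) from the Streeter–Phelps equation and solving for t gives
t_c = ln[(k_r/k_1)(1 − D₀(k_r−k_1)/(k_1 L₀))] / (k_r−k_1).
Here k_r−k_1 = 0.7440 d⁻¹ and 1 − D₀(k_r−k_1)/(k_1 L₀) = 1 − 2.28×0.7440/(0.224×14.3) = 0.4704, so
t_c = ln(4.321 × 0.4704) / 0.7440 = 0.7095 / 0.7440 = 0.9536 d.
L(t_c) = L₀ e^(−k_1 t_c) = 14.3 × 0.8077 = 11.55 mg/L, and at the critical point k_r D_c = k_1 L, so D_c = (0.224/0.968) × 11.55 = 2.673 mg/L.
Minimum DO = C_s − D_c = 9.62 − 2.673 = 6.947 mg/L.
x_c = v t_c = 1.09 m/s × 0.9536 d × 86400 s/d = 89810 m ≈ 89.8 km.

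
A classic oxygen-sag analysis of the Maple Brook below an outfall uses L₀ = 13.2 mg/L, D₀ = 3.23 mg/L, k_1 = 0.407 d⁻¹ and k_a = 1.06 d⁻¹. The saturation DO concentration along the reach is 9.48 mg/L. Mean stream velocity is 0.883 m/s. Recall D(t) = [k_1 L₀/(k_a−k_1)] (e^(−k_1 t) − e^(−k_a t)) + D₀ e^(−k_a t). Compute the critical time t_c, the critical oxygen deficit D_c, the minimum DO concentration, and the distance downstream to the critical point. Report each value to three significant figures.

t_c = [1/(k_a−k_1)] ln[(k_a/k_1)(1 − D₀(k_a−k_1)/(k_1 L₀))]
= [1/(1.06−0.407)] ln[(1.06/0.407)(1 − 3.23×0.6530/(0.407×13.2))]
= (1/0.6530) ln[2.604 × 0.6074] = 1.531 × ln(1.582) = 1.531 × 0.4586 = 0.7024 d.
D_c = (k_1/k_a) L₀ e^(−k_1 t_c) = (0.407/1.06) × 13.2 × e^(−0.407×0.7024) = 0.3840 × 13.2 × 0.7514 = 3.808 mg/L.
Minimum DO = C_s − D_c = 9.48 − 3.808 = 5.672 mg/L.
x_c = v t_c = 0.883 m/s × 0.7024 d × 86400 s/d = 53580 m ≈ 53.6 km.

t_c ≈ 0.702 d; D_c ≈ 3.81 mg/L; min DO ≈ 5.67 mg/L; x_c ≈ 53.6 km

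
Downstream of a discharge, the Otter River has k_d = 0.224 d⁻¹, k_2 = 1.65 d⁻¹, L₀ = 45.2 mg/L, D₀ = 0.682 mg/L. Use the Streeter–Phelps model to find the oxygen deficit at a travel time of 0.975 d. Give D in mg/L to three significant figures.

k_d L₀/(k_2−k_d) = 0.224×45.2/(1.65−0.224) = 10.12/1.426 = 7.100 mg/L.
e^(−k_d t) = e^(−0.224×0.9750) = 0.8038; e^(−k_2 t) = e^(−1.65×0.9750) = 0.2001.
D = 7.100 × (0.8038 − 0.2001) + 0.682 × 0.2001 = 4.286 + 0.1365 = 4.423 mg/L.

D ≈ 4.42 mg/L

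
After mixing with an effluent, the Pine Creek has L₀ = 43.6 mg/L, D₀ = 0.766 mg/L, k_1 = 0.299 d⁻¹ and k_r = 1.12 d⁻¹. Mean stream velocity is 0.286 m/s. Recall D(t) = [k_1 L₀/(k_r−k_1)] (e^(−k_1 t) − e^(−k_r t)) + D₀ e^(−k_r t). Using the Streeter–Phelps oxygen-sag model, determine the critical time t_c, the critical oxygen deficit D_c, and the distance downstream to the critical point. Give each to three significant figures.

t_c ≈ 1.55 d; D_c ≈ 7.33 mg/L; x_c ≈ 38.3 km

t_c = [1/(k_r−k_1)] ln[(k_r/k_1)(1 − D₀(k_r−k_1)/(k_1 L₀))]
= [1/(1.12−0.299)] ln[(1.12/0.299)(1 − 0.766×0.8210/(0.299×43.6))]
= (1/0.8210) ln[3.746 × 0.9518] = 1.218 × ln(3.565) = 1.218 × 1.271 = 1.548 d.
D_c = (k_1/k_r) L₀ e^(−k_1 t_c) = (0.299/1.12) × 43.6 × e^(−0.299×1.548) = 0.2670 × 43.6 × 0.6294 = 7.326 mg/L.
x_c = v t_c = 0.286 m/s × 1.548 d × 86400 s/d = 38260 m ≈ 38.3 km.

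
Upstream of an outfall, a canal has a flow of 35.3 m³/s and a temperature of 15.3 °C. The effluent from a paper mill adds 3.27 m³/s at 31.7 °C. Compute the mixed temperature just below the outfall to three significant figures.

16.7 °C

Flow-weighted mixing: C = (Q_r C_r + Q_w C_w)/(Q_r + Q_w)
= (35.3×15.3 + 3.27×31.7)/(35.3 + 3.27) = 643.7/38.57 = 16.69 °C.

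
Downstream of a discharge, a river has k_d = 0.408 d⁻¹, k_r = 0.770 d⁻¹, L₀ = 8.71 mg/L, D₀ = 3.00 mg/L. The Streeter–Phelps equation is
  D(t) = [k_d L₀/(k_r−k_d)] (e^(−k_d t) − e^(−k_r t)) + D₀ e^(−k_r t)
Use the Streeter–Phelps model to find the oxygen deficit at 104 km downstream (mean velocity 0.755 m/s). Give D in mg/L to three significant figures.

Travel time t = x/v = 104 km / (0.755 m/s) = 104000 m / 0.755 m/s = 137700 s = 1.594 d.
k_d L₀/(k_r−k_d) = 0.408×8.71/(0.770−0.408) = 3.554/0.3620 = 9.817 mg/L.
e^(−k_d t) = e^(−0.408×1.594) = 0.5218; e^(−k_r t) = e^(−0.770×1.594) = 0.2930.
D = 9.817 × (0.5218 − 0.2930) + 3.00 × 0.2930 = 2.246 + 0.8790 = 3.125 mg/L.

D ≈ 3.13 mg/L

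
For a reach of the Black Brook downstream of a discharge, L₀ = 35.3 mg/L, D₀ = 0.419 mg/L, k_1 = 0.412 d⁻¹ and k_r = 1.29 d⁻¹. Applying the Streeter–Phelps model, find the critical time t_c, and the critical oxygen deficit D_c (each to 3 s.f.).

At the critical point dD/dt = 0, so k_1 L₀ e^(−k_1 t) = k_r D. Substituting D(t) from the Streeter–Phelps equation and solving for t gives
t_c = ln[(k_r/k_1)(1 − D₀(k_r−k_1)/(k_1 L₀))] / (k_r−k_1).
Here k_r−k_1 = 0.8780 d⁻¹ and 1 − D₀(k_r−k_1)/(k_1 L₀) = 1 − 0.419×0.8780/(0.412×35.3) = 0.9747, so
t_c = ln(3.131 × 0.9747) / 0.8780 = 1.116 / 0.8780 = 1.271 d.
D_c = (k_1/k_r) L₀ e^(−k_1 t_c) = (0.412/1.29) × 35.3 × e^(−0.412×1.271) = 0.3194 × 35.3 × 0.5924 = 6.679 mg/L.

t_c ≈ 1.27 d; D_c ≈ 6.68 mg/L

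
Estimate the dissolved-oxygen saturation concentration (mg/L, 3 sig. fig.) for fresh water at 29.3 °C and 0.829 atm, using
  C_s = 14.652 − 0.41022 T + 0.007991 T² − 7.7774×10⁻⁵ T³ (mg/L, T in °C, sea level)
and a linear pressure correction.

At sea level: C_s = 14.652 − 0.41022×29.3 + 0.007991×29.3² − 7.7774×10⁻⁵×29.3³ = 7.536 mg/L.
Pressure correction: C_s' = 7.536 × 0.829 = 6.248 mg/L.

C_s ≈ 6.25 mg/L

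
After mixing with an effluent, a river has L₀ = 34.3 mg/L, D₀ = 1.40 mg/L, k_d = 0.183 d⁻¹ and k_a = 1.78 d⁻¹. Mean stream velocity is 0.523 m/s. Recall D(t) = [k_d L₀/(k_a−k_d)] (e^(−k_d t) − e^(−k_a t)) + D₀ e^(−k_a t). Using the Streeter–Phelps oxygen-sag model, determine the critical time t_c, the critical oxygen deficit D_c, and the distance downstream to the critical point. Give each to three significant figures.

With k_a/k_d = 9.727 and 1 − D₀(k_a−k_d)/(k_d L₀) = 0.6438,
t_c = ln(9.727 × 0.6438) / (1.78 − 0.183) = ln(6.262) / 1.597 = 1.835/1.597 = 1.149 d.
D_c = (k_d/k_a) L₀ e^(−k_d t_c) = (0.183/1.78) × 34.3 × e^(−0.183×1.149) = 0.1028 × 34.3 × 0.8104 = 2.858 mg/L.
x_c = v t_c = 0.523 m/s × 1.149 d × 86400 s/d = 51910 m ≈ 51.9 km.

t_c ≈ 1.15 d; D_c ≈ 2.86 mg/L; x_c ≈ 51.9 km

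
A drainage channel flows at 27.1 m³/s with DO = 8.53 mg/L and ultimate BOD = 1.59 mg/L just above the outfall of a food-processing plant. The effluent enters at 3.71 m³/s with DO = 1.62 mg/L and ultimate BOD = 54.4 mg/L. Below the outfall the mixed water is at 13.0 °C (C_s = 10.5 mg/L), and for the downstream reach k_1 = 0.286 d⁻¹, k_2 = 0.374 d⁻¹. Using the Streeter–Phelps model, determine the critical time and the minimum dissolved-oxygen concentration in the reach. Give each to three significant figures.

t_c ≈ 1.74 d; minimum DO ≈ 6.81 mg/L

Mixed DO = (27.1×8.53 + 3.71×1.62)/(27.1+3.71) = 237.2/30.81 = 7.698 mg/L.
Mixed L₀ = (27.1×1.59 + 3.71×54.4)/(30.81) = 244.9/30.81 = 7.949 mg/L.
Initial deficit D₀ = C_s − DO₀ = 10.5 − 7.698 = 2.802 mg/L.
t_c = (1/0.08800) ln[(0.374/0.286)(1 − 2.802×0.08800/(0.286×7.949))] = 11.36 × ln(1.166) = 1.744 d.
D_c = (0.286/0.374) × 7.949 × e^(−0.286×1.744) = 0.7647 × 7.949 × 0.6073 = 3.692 mg/L.
Minimum DO = 10.5 − 3.692 = 6.808 mg/L.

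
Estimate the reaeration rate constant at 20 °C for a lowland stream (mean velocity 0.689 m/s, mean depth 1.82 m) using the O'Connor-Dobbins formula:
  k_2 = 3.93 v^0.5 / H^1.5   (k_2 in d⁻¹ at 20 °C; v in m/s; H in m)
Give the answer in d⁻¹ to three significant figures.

k_2 ≈ 1.33 d⁻¹

k_2 = 3.93 × 0.689^0.5 / 1.82^1.5 = 3.93 × 0.8301 / 2.455 = 1.329 d⁻¹.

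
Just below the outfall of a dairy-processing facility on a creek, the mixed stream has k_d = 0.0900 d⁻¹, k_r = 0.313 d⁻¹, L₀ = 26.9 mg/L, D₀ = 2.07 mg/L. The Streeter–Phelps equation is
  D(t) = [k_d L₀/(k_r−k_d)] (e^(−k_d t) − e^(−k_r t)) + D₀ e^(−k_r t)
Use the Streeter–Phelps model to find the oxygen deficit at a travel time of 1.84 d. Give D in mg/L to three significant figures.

D ≈ 4.26 mg/L

k_d L₀/(k_r−k_d) = 0.0900×26.9/(0.313−0.0900) = 2.421/0.2230 = 10.86 mg/L.
e^(−k_d t) = e^(−0.0900×1.840) = 0.8474; e^(−k_r t) = e^(−0.313×1.840) = 0.5622.
D = 10.86 × (0.8474 − 0.5622) + 2.07 × 0.5622 = 3.096 + 1.164 = 4.260 mg/L.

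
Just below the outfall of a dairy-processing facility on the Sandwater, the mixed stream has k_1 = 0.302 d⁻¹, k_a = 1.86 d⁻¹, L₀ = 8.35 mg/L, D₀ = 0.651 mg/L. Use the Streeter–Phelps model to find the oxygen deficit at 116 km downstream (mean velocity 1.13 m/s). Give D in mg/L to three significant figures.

Travel time t = x/v = 116 km / (1.13 m/s) = 116000 m / 1.13 m/s = 102700 s = 1.188 d.
k_1 L₀/(k_a−k_1) = 0.302×8.35/(1.86−0.302) = 2.522/1.558 = 1.619 mg/L.
e^(−k_1 t) = e^(−0.302×1.188) = 0.6985; e^(−k_a t) = e^(−1.86×1.188) = 0.1097.
D = 1.619 × (0.6985 − 0.1097) + 0.651 × 0.1097 = 0.9530 + 0.07142 = 1.024 mg/L.

D ≈ 1.02 mg/L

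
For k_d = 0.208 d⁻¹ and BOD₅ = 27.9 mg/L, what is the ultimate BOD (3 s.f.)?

BOD₅ = L₀(1 − e^(−5k_d)) ⇒ L₀ = BOD₅ / (1 − e^(−5×0.208))
= 27.9 / (1 − 0.3535) = 27.9 / 0.6465 = 43.15 mg/L.

L₀ ≈ 43.2 mg/L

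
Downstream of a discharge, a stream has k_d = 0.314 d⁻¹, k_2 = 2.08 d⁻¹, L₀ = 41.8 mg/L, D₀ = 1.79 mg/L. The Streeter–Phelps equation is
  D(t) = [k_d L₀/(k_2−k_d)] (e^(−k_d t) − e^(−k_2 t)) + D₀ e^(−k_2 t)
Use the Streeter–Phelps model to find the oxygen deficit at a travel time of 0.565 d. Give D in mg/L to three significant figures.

D ≈ 4.48 mg/L

k_d L₀/(k_2−k_d) = 0.314×41.8/(2.08−0.314) = 13.13/1.766 = 7.432 mg/L.
e^(−k_d t) = e^(−0.314×0.5650) = 0.8374; e^(−k_2 t) = e^(−2.08×0.5650) = 0.3088.
D = 7.432 × (0.8374 − 0.3088) + 1.79 × 0.3088 = 3.929 + 0.5527 = 4.482 mg/L.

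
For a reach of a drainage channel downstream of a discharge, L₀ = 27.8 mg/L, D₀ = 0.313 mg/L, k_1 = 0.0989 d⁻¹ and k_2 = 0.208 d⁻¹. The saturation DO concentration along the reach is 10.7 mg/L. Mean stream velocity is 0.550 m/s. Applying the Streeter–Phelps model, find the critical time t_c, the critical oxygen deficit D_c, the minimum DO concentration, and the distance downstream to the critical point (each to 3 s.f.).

t_c ≈ 6.70 d; D_c ≈ 6.81 mg/L; min DO ≈ 3.89 mg/L; x_c ≈ 318 km

With k_2/k_1 = 2.103 and 1 − D₀(k_2−k_1)/(k_1 L₀) = 0.9876,
t_c = ln(2.103 × 0.9876) / (0.208 − 0.0989) = ln(2.077) / 0.1091 = 0.7309/0.1091 = 6.700 d.
L(t_c) = L₀ e^(−k_1 t_c) = 27.8 × 0.5155 = 14.33 mg/L, and at the critical point k_2 D_c = k_1 L, so D_c = (0.0989/0.208) × 14.33 = 6.814 mg/L.
Minimum DO = C_s − D_c = 10.7 − 6.814 = 3.886 mg/L.
x_c = v t_c = 0.550 m/s × 6.700 d × 86400 s/d = 318400 m ≈ 318 km.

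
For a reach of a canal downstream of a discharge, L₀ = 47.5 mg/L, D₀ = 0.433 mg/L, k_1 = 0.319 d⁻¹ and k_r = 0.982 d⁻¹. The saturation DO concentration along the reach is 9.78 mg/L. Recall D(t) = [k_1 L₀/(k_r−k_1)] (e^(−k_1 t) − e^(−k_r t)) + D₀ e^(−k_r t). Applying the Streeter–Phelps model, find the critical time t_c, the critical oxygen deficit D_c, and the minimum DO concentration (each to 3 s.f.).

At the critical point dD/dt = 0, so k_1 L₀ e^(−k_1 t) = k_r D. Substituting D(t) from the Streeter–Phelps equation and solving for t gives
t_c = ln[(k_r/k_1)(1 − D₀(k_r−k_1)/(k_1 L₀))] / (k_r−k_1).
Here k_r−k_1 = 0.6630 d⁻¹ and 1 − D₀(k_r−k_1)/(k_1 L₀) = 1 − 0.433×0.6630/(0.319×47.5) = 0.9811, so
t_c = ln(3.078 × 0.9811) / 0.6630 = 1.105 / 0.6630 = 1.667 d.
L(t_c) = L₀ e^(−k_1 t_c) = 47.5 × 0.5875 = 27.91 mg/L, and at the critical point k_r D_c = k_1 L, so D_c = (0.319/0.982) × 27.91 = 9.066 mg/L.
Minimum DO = C_s − D_c = 9.78 − 9.066 = 0.7140 mg/L.

t_c ≈ 1.67 d; D_c ≈ 9.07 mg/L; min DO ≈ 0.714 mg/L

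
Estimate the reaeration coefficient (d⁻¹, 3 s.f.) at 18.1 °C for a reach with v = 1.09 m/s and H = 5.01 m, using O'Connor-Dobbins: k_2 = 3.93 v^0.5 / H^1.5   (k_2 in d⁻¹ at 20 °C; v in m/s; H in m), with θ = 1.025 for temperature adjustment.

k_2(20) = 3.93 × 1.09^0.5 / 5.01^1.5 = 3.93 × 1.044 / 11.21 = 0.3659 d⁻¹.
k_2(18.1) = 0.3659 × 1.025^(18.1−20) = 0.3659 × 0.9542 = 0.3491 d⁻¹.

k_2 ≈ 0.349 d⁻¹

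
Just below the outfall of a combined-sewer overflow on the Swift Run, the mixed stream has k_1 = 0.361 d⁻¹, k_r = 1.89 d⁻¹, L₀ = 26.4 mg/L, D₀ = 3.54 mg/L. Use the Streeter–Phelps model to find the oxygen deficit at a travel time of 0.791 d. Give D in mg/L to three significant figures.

k_1 L₀/(k_r−k_1) = 0.361×26.4/(1.89−0.361) = 9.530/1.529 = 6.233 mg/L.
e^(−k_1 t) = e^(−0.361×0.7910) = 0.7516; e^(−k_r t) = e^(−1.89×0.7910) = 0.2243.
D = 6.233 × (0.7516 − 0.2243) + 3.54 × 0.2243 = 3.287 + 0.7938 = 4.081 mg/L.

D ≈ 4.08 mg/L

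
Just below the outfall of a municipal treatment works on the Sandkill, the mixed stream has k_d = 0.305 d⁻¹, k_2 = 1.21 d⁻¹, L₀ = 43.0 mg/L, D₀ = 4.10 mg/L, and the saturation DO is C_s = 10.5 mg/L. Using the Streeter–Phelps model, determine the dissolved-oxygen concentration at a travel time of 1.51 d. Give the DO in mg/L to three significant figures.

k_d L₀/(k_2−k_d) = 0.305×43.0/(1.21−0.305) = 13.12/0.9050 = 14.49 mg/L.
e^(−k_d t) = e^(−0.305×1.510) = 0.6309; e^(−k_2 t) = e^(−1.21×1.510) = 0.1609.
D = 14.49 × (0.6309 − 0.1609) + 4.10 × 0.1609 = 6.812 + 0.6596 = 7.472 mg/L.
DO = C_s − D = 10.5 − 7.472 = 3.028 mg/L.

DO ≈ 3.03 mg/L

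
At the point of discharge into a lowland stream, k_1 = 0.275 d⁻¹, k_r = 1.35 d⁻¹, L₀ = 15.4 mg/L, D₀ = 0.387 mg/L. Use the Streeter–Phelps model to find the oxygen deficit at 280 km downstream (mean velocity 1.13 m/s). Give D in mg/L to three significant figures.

Travel time t = x/v = 280 km / (1.13 m/s) = 280000 m / 1.13 m/s = 247800 s = 2.868 d.
k_1 L₀/(k_r−k_1) = 0.275×15.4/(1.35−0.275) = 4.235/1.075 = 3.940 mg/L.
e^(−k_1 t) = e^(−0.275×2.868) = 0.4544; e^(−k_r t) = e^(−1.35×2.868) = 0.02082.
D = 3.940 × (0.4544 − 0.02082) + 0.387 × 0.02082 = 1.708 + 0.008059 = 1.716 mg/L.

D ≈ 1.72 mg/L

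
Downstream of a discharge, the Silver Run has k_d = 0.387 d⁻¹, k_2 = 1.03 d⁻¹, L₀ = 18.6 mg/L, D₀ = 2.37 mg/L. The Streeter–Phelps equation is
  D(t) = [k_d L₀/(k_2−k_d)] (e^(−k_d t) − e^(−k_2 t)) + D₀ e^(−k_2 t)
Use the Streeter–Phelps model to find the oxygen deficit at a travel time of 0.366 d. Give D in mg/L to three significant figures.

k_d L₀/(k_2−k_d) = 0.387×18.6/(1.03−0.387) = 7.198/0.6430 = 11.19 mg/L.
e^(−k_d t) = e^(−0.387×0.3660) = 0.8679; e^(−k_2 t) = e^(−1.03×0.3660) = 0.6859.
D = 11.19 × (0.8679 − 0.6859) + 2.37 × 0.6859 = 2.037 + 1.626 = 3.663 mg/L.

D ≈ 3.66 mg/L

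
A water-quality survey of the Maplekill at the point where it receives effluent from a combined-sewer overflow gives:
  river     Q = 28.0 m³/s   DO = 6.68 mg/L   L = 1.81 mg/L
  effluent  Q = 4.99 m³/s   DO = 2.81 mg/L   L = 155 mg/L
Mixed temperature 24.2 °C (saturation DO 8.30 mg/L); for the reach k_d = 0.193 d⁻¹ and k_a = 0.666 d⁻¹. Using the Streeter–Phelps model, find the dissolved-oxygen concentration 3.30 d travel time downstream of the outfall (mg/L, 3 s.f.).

Mixed DO = (28.0×6.68 + 4.99×2.81)/(28.0+4.99) = 201.1/32.99 = 6.095 mg/L.
Mixed L₀ = (28.0×1.81 + 4.99×155)/(32.99) = 824.1/32.99 = 24.98 mg/L.
Initial deficit D₀ = C_s − DO₀ = 8.30 − 6.095 = 2.205 mg/L.
D(3.30) = [0.193×24.98/(0.666−0.193)](e^(−0.193×3.30) − e^(−0.666×3.30)) + 2.205 e^(−0.666×3.30)
= 10.19 × (0.5289 − 0.1110) + 2.205 × 0.1110 = 4.504 mg/L.
DO = 8.30 − 4.504 = 3.796 mg/L.

DO ≈ 3.80 mg/L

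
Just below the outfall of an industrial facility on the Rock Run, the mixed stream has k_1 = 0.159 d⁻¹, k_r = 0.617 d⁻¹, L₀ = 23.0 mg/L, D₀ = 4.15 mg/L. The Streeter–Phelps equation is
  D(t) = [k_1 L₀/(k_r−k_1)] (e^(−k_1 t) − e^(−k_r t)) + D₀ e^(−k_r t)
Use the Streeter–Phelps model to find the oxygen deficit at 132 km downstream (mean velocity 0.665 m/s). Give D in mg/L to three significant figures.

Travel time t = x/v = 132 km / (0.665 m/s) = 132000 m / 0.665 m/s = 198500 s = 2.297 d.
k_1 L₀/(k_r−k_1) = 0.159×23.0/(0.617−0.159) = 3.657/0.4580 = 7.985 mg/L.
e^(−k_1 t) = e^(−0.159×2.297) = 0.6940; e^(−k_r t) = e^(−0.617×2.297) = 0.2423.
D = 7.985 × (0.6940 − 0.2423) + 4.15 × 0.2423 = 3.607 + 1.006 = 4.612 mg/L.

D ≈ 4.61 mg/L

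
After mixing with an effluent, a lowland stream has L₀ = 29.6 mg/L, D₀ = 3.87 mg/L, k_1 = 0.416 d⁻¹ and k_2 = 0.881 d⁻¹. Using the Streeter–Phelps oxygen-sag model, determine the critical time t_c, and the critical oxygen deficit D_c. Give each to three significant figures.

t_c ≈ 1.27 d; D_c ≈ 8.23 mg/L

With k_2/k_1 = 2.118 and 1 − D₀(k_2−k_1)/(k_1 L₀) = 0.8539,
t_c = ln(2.118 × 0.8539) / (0.881 − 0.416) = ln(1.808) / 0.4650 = 0.5924/0.4650 = 1.274 d.
L(t_c) = L₀ e^(−k_1 t_c) = 29.6 × 0.5886 = 17.42 mg/L, and at the critical point k_2 D_c = k_1 L, so D_c = (0.416/0.881) × 17.42 = 8.227 mg/L.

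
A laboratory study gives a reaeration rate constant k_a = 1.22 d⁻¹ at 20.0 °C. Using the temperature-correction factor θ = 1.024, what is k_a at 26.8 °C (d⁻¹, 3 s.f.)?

k_a(T₂) = k_a(T₁) · θ^(T₂−T₁) = 1.22 × 1.024^(26.8−20.0)
= 1.22 × 1.024^6.80 = 1.22 × 1.175 = 1.434 d⁻¹.

k_a ≈ 1.43 d⁻¹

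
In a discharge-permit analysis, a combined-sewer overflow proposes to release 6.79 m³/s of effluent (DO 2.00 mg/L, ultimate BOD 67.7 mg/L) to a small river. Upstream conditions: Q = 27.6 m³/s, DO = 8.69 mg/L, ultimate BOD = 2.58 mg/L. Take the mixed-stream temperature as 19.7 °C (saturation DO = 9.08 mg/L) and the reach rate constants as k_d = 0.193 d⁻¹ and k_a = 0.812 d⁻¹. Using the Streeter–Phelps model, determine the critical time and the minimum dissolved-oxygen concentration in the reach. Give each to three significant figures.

Mixed DO = (27.6×8.69 + 6.79×2.00)/(27.6+6.79) = 253.4/34.39 = 7.369 mg/L.
Mixed L₀ = (27.6×2.58 + 6.79×67.7)/(34.39) = 530.9/34.39 = 15.44 mg/L.
Initial deficit D₀ = C_s − DO₀ = 9.08 − 7.369 = 1.711 mg/L.
t_c = (1/0.6190) ln[(0.812/0.193)(1 − 1.711×0.6190/(0.193×15.44))] = 1.616 × ln(2.712) = 1.612 d.
D_c = (0.193/0.812) × 15.44 × e^(−0.193×1.612) = 0.2377 × 15.44 × 0.7327 = 2.688 mg/L.
Minimum DO = 9.08 − 2.688 = 6.392 mg/L.

t_c ≈ 1.61 d; minimum DO ≈ 6.39 mg/L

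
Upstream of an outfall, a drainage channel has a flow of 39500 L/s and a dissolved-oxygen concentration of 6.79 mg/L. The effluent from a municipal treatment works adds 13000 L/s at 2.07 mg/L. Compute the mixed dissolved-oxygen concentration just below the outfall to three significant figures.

5.62 mg/L

Flow-weighted mixing: C = (Q_r C_r + Q_w C_w)/(Q_r + Q_w)
= (39500×6.79 + 13000×2.07)/(39500 + 13000) = 295100/52500 = 5.621 mg/L.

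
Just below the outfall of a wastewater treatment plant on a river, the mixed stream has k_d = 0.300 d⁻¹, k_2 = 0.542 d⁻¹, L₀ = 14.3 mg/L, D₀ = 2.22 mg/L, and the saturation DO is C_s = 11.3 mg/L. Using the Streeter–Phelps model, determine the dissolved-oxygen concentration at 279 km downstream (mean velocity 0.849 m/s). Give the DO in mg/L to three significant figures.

Travel time t = x/v = 279 km / (0.849 m/s) = 279000 m / 0.849 m/s = 328600 s = 3.803 d.
k_d L₀/(k_2−k_d) = 0.300×14.3/(0.542−0.300) = 4.290/0.2420 = 17.73 mg/L.
e^(−k_d t) = e^(−0.300×3.803) = 0.3195; e^(−k_2 t) = e^(−0.542×3.803) = 0.1273.
D = 17.73 × (0.3195 − 0.1273) + 2.22 × 0.1273 = 3.408 + 0.2825 = 3.690 mg/L.
DO = C_s − D = 11.3 − 3.690 = 7.610 mg/L.

DO ≈ 7.61 mg/L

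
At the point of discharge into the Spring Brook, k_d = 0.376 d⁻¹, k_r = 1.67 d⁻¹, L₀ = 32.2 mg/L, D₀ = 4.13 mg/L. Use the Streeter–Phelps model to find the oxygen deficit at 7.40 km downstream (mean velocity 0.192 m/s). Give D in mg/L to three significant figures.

D ≈ 5.43 mg/L

Travel time t = x/v = 7.40 km / (0.192 m/s) = 7400 m / 0.192 m/s = 38540 s = 0.4461 d.
k_d L₀/(k_r−k_d) = 0.376×32.2/(1.67−0.376) = 12.11/1.294 = 9.356 mg/L.
e^(−k_d t) = e^(−0.376×0.4461) = 0.8456; e^(−k_r t) = e^(−1.67×0.4461) = 0.4748.
D = 9.356 × (0.8456 − 0.4748) + 4.13 × 0.4748 = 3.470 + 1.961 = 5.430 mg/L.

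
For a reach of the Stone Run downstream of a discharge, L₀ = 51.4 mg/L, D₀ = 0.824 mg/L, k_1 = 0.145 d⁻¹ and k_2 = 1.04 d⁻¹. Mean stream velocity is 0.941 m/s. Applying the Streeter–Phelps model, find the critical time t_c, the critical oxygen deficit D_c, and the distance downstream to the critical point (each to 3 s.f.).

t_c ≈ 2.08 d; D_c ≈ 5.30 mg/L; x_c ≈ 170 km

At the critical point dD/dt = 0, so k_1 L₀ e^(−k_1 t) = k_2 D. Substituting D(t) from the Streeter–Phelps equation and solving for t gives
t_c = ln[(k_2/k_1)(1 − D₀(k_2−k_1)/(k_1 L₀))] / (k_2−k_1).
Here k_2−k_1 = 0.8950 d⁻¹ and 1 − D₀(k_2−k_1)/(k_1 L₀) = 1 − 0.824×0.8950/(0.145×51.4) = 0.9010, so
t_c = ln(7.172 × 0.9010) / 0.8950 = 1.866 / 0.8950 = 2.085 d.
L(t_c) = L₀ e^(−k_1 t_c) = 51.4 × 0.7391 = 37.99 mg/L, and at the critical point k_2 D_c = k_1 L, so D_c = (0.145/1.04) × 37.99 = 5.297 mg/L.
x_c = v t_c = 0.941 m/s × 2.085 d × 86400 s/d = 169500 m ≈ 170 km.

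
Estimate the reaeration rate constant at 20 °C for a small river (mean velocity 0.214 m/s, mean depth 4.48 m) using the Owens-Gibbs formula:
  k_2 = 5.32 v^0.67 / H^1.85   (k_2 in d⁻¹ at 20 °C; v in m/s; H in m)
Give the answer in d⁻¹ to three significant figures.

k_2 = 5.32 × 0.214^0.67 / 4.48^1.85 = 5.32 × 0.3559 / 16.03 = 0.1181 d⁻¹.

k_2 ≈ 0.118 d⁻¹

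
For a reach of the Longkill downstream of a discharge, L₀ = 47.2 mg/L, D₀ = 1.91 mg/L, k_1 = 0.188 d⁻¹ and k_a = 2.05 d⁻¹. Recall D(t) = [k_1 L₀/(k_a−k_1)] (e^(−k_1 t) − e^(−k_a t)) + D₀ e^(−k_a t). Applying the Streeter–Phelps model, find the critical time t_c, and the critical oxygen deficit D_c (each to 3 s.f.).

At the critical point dD/dt = 0, so k_1 L₀ e^(−k_1 t) = k_a D. Substituting D(t) from the Streeter–Phelps equation and solving for t gives
t_c = ln[(k_a/k_1)(1 − D₀(k_a−k_1)/(k_1 L₀))] / (k_a−k_1).
Here k_a−k_1 = 1.862 d⁻¹ and 1 − D₀(k_a−k_1)/(k_1 L₀) = 1 − 1.91×1.862/(0.188×47.2) = 0.5992, so
t_c = ln(10.90 × 0.5992) / 1.862 = 1.877 / 1.862 = 1.008 d.
D_c = (k_1/k_a) L₀ e^(−k_1 t_c) = (0.188/2.05) × 47.2 × e^(−0.188×1.008) = 0.09171 × 47.2 × 0.8274 = 3.581 mg/L.

t_c ≈ 1.01 d; D_c ≈ 3.58 mg/L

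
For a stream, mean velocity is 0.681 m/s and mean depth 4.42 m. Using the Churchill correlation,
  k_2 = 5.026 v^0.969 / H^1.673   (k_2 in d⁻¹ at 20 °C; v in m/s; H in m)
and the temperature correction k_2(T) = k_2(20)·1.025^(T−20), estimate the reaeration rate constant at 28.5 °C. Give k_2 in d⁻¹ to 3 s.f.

k_2(20) = 5.026 × 0.681^0.969 / 4.42^1.673 = 5.026 × 0.6892 / 12.02 = 0.2882 d⁻¹.
k_2(28.5) = 0.2882 × 1.025^(28.5−20) = 0.2882 × 1.234 = 0.3556 d⁻¹.

k_2 ≈ 0.356 d⁻¹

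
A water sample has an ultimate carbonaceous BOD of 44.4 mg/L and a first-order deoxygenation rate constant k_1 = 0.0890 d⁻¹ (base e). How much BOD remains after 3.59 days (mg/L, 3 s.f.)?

L_t = L₀ e^(−k_1 t) = 44.4 × e^(−0.0890×3.59) = 44.4 × 0.7265 = 32.26 mg/L.

L ≈ 32.3 mg/L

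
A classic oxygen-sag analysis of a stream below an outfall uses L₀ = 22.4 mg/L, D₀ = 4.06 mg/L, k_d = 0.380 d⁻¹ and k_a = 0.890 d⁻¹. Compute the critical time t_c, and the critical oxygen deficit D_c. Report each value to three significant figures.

t_c = [1/(k_a−k_d)] ln[(k_a/k_d)(1 − D₀(k_a−k_d)/(k_d L₀))]
= [1/(0.890−0.380)] ln[(0.890/0.380)(1 − 4.06×0.5100/(0.380×22.4))]
= (1/0.5100) ln[2.342 × 0.7567] = 1.961 × ln(1.772) = 1.961 × 0.5723 = 1.122 d.
D_c = (k_d/k_a) L₀ e^(−k_d t_c) = (0.380/0.890) × 22.4 × e^(−0.380×1.122) = 0.4270 × 22.4 × 0.6528 = 6.244 mg/L.

t_c ≈ 1.12 d; D_c ≈ 6.24 mg/L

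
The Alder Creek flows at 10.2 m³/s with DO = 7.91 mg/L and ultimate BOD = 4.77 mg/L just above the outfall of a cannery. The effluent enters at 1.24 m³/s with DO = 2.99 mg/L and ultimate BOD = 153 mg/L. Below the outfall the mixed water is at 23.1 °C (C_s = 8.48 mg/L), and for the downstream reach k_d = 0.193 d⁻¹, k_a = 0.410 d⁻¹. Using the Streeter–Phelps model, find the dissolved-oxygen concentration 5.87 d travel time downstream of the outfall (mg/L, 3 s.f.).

Mixed DO = (10.2×7.91 + 1.24×2.99)/(10.2+1.24) = 84.39/11.44 = 7.377 mg/L.
Mixed L₀ = (10.2×4.77 + 1.24×153)/(11.44) = 238.4/11.44 = 20.84 mg/L.
Initial deficit D₀ = C_s − DO₀ = 8.48 − 7.377 = 1.103 mg/L.
D(5.87) = [0.193×20.84/(0.410−0.193)](e^(−0.193×5.87) − e^(−0.410×5.87)) + 1.103 e^(−0.410×5.87)
= 18.53 × (0.3221 − 0.09011) + 1.103 × 0.09011 = 4.399 mg/L.
DO = 8.48 − 4.399 = 4.081 mg/L.

DO ≈ 4.08 mg/L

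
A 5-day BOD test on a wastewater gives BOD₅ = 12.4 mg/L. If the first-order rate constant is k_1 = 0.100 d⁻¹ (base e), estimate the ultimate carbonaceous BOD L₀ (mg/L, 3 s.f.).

L₀ ≈ 31.5 mg/L

BOD₅ = L₀(1 − e^(−5k_1)) ⇒ L₀ = BOD₅ / (1 − e^(−5×0.100))
= 12.4 / (1 − 0.6065) = 12.4 / 0.3935 = 31.51 mg/L.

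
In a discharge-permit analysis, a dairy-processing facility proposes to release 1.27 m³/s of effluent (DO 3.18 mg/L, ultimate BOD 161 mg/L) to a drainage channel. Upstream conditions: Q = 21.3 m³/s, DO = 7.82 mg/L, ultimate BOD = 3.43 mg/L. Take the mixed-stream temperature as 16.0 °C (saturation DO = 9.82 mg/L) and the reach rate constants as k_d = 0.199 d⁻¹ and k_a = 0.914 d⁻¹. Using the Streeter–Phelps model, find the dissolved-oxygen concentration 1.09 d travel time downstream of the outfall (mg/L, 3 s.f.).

DO ≈ 7.49 mg/L

Mixed DO = (21.3×7.82 + 1.27×3.18)/(21.3+1.27) = 170.6/22.57 = 7.559 mg/L.
Mixed L₀ = (21.3×3.43 + 1.27×161)/(22.57) = 277.5/22.57 = 12.30 mg/L.
Initial deficit D₀ = C_s − DO₀ = 9.82 − 7.559 = 2.261 mg/L.
D(1.09) = [0.199×12.30/(0.914−0.199)](e^(−0.199×1.09) − e^(−0.914×1.09)) + 2.261 e^(−0.914×1.09)
= 3.422 × (0.8050 − 0.3693) + 2.261 × 0.3693 = 2.326 mg/L.
DO = 9.82 − 2.326 = 7.494 mg/L.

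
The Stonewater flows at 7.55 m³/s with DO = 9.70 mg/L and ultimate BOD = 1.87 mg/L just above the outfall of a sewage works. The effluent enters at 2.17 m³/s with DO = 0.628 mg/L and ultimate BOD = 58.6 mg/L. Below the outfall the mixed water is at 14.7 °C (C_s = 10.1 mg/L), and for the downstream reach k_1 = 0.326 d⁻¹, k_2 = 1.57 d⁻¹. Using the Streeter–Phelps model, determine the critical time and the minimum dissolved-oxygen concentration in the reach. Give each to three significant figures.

t_c ≈ 0.450 d; minimum DO ≈ 7.49 mg/L

Mixed DO = (7.55×9.70 + 2.17×0.628)/(7.55+2.17) = 74.60/9.720 = 7.675 mg/L.
Mixed L₀ = (7.55×1.87 + 2.17×58.6)/(9.720) = 141.3/9.720 = 14.54 mg/L.
Initial deficit D₀ = C_s − DO₀ = 10.1 − 7.675 = 2.425 mg/L.
t_c = (1/1.244) ln[(1.57/0.326)(1 − 2.425×1.244/(0.326×14.54))] = 0.8039 × ln(1.749) = 0.4496 d.
D_c = (0.326/1.57) × 14.54 × e^(−0.326×0.4496) = 0.2076 × 14.54 × 0.8637 = 2.607 mg/L.
Minimum DO = 10.1 − 2.607 = 7.493 mg/L.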